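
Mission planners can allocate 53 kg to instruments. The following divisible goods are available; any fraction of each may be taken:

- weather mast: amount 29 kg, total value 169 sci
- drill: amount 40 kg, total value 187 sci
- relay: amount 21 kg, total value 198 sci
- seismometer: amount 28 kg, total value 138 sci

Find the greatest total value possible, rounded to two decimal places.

381.79

Take in order of value per unit:
- relay (198/21 per unit): all 21 → value 198, running total 198.00
- weather mast (169/29 per unit): all 29 → value 169, running total 367.00
- seismometer (138/28 per unit): 3 of 28 → value 3×138/28 = 14.7857, running total 381.79
Total 381.79.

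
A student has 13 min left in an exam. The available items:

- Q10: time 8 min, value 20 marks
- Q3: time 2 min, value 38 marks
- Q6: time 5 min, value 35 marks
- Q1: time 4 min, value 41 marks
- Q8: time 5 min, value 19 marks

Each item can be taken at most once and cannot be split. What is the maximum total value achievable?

114 marks

This is a 0/1 knapsack; check combinations near the capacity.
- Q3+Q6+Q1: time 2+5+4=11, value 38+35+41=114
- Q3+Q1+Q8: time 2+4+5=11, value 38+41+19=98
- Q3+Q6+Q8: time 2+5+5=12, value 38+35+19=92
Best: 114 marks.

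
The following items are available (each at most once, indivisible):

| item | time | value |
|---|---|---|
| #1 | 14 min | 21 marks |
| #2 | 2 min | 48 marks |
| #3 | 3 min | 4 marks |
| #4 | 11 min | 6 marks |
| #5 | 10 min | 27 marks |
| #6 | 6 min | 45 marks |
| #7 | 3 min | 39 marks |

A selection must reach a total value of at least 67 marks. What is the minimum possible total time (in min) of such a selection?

Subsets with value ≥ 67, sorted by total time:
- #2+#7: time 5, value 87
- #2+#6: time 8, value 93
- #2+#3+#7: time 8, value 91
Minimum time: 5 min.

5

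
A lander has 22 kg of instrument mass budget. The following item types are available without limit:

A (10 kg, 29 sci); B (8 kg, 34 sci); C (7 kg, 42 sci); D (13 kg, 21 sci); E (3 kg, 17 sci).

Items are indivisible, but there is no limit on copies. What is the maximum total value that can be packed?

127 sci

Best value-per-unit is C at 42/7; filling with it alone gives 3×42 = 126.
Optimal mix: 1×C + 5×E → mass 22, value 127.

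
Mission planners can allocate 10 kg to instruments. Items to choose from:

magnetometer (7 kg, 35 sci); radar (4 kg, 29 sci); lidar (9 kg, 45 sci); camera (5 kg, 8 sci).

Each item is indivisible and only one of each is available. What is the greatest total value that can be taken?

45 sci

Check high-value combinations within 10 kg:
- lidar: mass 9, value 45
- radar+camera: mass 4+5=9, value 29+8=37
- magnetometer: mass 7, value 35
- radar: mass 4, value 29
Best: 45 sci.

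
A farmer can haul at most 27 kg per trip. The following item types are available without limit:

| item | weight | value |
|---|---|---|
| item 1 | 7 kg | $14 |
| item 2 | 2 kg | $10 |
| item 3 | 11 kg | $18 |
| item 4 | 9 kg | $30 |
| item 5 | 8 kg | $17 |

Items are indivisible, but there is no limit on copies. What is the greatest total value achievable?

$130

Best value-per-unit is item 2 at 10/2, and filling with it alone uses weight 13×2=26. No mix of the others beats 13×10 = 130.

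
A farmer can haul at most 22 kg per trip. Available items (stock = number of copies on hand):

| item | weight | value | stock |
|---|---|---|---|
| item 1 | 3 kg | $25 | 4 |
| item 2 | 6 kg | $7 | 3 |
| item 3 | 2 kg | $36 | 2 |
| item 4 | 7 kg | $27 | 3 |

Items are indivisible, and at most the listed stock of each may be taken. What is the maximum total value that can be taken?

$179

Top feasible selections:
- 4×item 1 + 1×item 2 + 2×item 3: weight 22, value 179
- 3×item 1 + 2×item 3 + 1×item 4: weight 20, value 174
- 4×item 1 + 2×item 3: weight 16, value 172
Best: $179.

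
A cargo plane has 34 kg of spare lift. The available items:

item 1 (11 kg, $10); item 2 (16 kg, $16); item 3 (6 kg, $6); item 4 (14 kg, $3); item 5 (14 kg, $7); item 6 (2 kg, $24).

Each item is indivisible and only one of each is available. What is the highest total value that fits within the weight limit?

$50

Check high-value combinations within 34 kg:
- item 1+item 2+item 6: weight 11+16+2=29, value 10+16+24=50
- item 2+item 5+item 6: weight 16+14+2=32, value 16+7+24=47
- item 1+item 3+item 5+item 6: weight 11+6+14+2=33, value 10+6+7+24=47
- item 2+item 3+item 6: weight 16+6+2=24, value 16+6+24=46
- item 2+item 4+item 6: weight 16+14+2=32, value 16+3+24=43
Best: $50.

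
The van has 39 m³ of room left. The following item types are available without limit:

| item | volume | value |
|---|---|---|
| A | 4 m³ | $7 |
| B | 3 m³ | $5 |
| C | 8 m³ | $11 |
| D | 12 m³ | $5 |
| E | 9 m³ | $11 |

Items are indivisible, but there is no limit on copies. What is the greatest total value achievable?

Best value-per-unit is A at 7/4; filling with it alone gives 9×7 = 63.
Optimal mix: 9×A + 1×B → volume 39, value 68.

$68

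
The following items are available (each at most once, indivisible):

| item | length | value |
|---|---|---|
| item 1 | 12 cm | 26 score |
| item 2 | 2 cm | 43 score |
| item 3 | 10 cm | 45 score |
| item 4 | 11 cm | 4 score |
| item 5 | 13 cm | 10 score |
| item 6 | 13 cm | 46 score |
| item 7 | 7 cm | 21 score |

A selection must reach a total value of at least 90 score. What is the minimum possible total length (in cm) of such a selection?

Subsets with value ≥ 90, sorted by total length:
- item 2+item 3+item 7: length 19, value 109
- item 1+item 2+item 7: length 21, value 90
- item 2+item 6+item 7: length 22, value 110
- item 2+item 3+item 4: length 23, value 92
Minimum length: 19 cm.

19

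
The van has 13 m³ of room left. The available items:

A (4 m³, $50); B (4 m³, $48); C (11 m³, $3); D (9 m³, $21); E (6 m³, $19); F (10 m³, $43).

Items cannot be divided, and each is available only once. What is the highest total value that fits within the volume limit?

This is a 0/1 knapsack; check combinations near the capacity.
- A+B: volume 4+4=8, value 50+48=98
- A+D: volume 4+9=13, value 50+21=71
- A+E: volume 4+6=10, value 50+19=69
Best: $98.

$98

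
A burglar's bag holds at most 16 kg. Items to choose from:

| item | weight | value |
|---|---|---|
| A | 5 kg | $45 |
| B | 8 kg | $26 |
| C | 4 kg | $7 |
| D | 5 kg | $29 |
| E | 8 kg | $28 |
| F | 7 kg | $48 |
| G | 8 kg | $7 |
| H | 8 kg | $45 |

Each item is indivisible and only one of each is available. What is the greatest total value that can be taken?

Check high-value combinations within 16 kg:
- A+C+F: weight 5+4+7=16, value 45+7+48=100
- A+F: weight 5+7=12, value 45+48=93
- F+H: weight 7+8=15, value 48+45=93
- A+H: weight 5+8=13, value 45+45=90
Best: $100.

$100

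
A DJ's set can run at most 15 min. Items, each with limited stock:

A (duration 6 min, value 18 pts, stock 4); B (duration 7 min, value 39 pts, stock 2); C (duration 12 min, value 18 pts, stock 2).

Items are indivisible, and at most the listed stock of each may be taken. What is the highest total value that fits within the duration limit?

Best selections within duration 15 and stock limits:
- 2×B: duration 14, value 78
- 1×A + 1×B: duration 13, value 57
Best: 78 pts.

78 pts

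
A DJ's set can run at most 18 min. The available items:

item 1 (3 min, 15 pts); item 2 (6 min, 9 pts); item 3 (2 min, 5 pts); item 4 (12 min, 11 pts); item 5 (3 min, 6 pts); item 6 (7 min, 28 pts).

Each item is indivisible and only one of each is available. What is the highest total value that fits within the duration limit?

57 pts

Check high-value combinations within 18 min:
- item 1+item 2+item 3+item 6: duration 3+6+2+7=18, value 15+9+5+28=57
- item 1+item 3+item 5+item 6: duration 3+2+3+7=15, value 15+5+6+28=54
- item 1+item 2+item 6: duration 3+6+7=16, value 15+9+28=52
- item 1+item 5+item 6: duration 3+3+7=13, value 15+6+28=49
Best: 57 pts.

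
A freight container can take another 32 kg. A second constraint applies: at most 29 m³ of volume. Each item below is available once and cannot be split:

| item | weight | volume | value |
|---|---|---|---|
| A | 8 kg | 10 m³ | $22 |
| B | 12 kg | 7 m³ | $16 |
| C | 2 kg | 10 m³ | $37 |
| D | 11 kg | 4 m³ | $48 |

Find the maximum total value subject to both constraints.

Feasible sets respecting both limits:
- A+C+D: weight 21, volume 24, value 107
- B+C+D: weight 25, volume 21, value 101
- A+B+D: weight 31, volume 21, value 86
Best: $107.

$107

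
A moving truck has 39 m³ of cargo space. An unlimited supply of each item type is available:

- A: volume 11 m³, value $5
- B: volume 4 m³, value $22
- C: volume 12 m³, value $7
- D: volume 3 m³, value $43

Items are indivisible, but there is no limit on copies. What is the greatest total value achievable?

Best value-per-unit is D at 43/3, and filling with it alone uses volume 13×3=39. No mix of the others beats 13×43 = 559.

$559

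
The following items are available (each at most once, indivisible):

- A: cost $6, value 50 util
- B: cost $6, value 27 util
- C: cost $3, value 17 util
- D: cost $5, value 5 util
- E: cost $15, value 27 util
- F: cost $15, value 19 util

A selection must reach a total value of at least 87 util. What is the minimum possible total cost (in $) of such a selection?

Subsets with value ≥ 87, sorted by total cost:
- A+B+C: cost 15, value 94
- A+B+C+D: cost 20, value 99
- A+C+E: cost 24, value 94
Minimum cost: 15 $.

15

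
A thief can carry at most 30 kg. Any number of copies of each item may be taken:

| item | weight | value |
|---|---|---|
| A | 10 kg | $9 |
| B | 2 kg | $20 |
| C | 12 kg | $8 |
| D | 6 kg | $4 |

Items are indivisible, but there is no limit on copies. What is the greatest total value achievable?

Best value-per-unit is B at 20/2, and filling with it alone uses weight 15×2=30. No mix of the others beats 15×20 = 300.

$300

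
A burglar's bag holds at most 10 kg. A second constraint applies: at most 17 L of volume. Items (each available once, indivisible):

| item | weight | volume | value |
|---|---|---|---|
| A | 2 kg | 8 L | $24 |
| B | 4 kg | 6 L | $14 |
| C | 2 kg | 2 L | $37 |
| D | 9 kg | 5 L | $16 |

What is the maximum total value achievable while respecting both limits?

Feasible sets respecting both limits:
- A+B+C: weight 8, volume 16, value 75
- A+C: weight 4, volume 10, value 61
- B+C: weight 6, volume 8, value 51
- A+B: weight 6, volume 14, value 38
Best: $75.

$75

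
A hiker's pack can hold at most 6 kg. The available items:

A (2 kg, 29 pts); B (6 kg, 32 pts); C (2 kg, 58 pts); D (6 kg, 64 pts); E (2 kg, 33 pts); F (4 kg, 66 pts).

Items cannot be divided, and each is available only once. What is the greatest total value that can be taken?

Check high-value combinations within 6 kg:
- C+F: weight 2+4=6, value 58+66=124
- A+C+E: weight 2+2+2=6, value 29+58+33=120
- E+F: weight 2+4=6, value 33+66=99
- A+F: weight 2+4=6, value 29+66=95
- C+E: weight 2+2=4, value 58+33=91
Best: 124 pts.

124 pts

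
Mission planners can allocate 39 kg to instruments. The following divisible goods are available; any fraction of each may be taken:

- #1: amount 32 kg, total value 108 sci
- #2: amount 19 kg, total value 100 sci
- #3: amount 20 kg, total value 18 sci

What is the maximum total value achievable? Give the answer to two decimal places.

Take in order of value per unit:
- #2 (100/19 per unit): all 19 → value 100, running total 100.00
- #1 (108/32 per unit): 20 of 32 → value 20×108/32 = 67.5000, running total 167.50
Total 167.50.

167.50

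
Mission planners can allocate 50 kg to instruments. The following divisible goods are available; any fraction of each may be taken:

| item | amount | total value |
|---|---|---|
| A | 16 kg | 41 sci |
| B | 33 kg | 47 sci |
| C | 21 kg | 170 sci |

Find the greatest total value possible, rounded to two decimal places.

229.52

Take in order of value per unit:
- C (170/21 per unit): all 21 → value 170, running total 170.00
- A (41/16 per unit): all 16 → value 41, running total 211.00
- B (47/33 per unit): 13 of 33 → value 13×47/33 = 18.5152, running total 229.52
Total 229.52.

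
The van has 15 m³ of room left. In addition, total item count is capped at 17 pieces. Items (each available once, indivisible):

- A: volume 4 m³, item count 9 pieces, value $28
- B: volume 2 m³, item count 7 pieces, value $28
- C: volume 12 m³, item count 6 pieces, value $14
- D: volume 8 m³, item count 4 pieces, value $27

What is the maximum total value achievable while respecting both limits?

$56

Feasible sets respecting both limits:
- A+B: volume 6, item count 16, value 56
- A+D: volume 12, item count 13, value 55
- B+D: volume 10, item count 11, value 55
Best: $56.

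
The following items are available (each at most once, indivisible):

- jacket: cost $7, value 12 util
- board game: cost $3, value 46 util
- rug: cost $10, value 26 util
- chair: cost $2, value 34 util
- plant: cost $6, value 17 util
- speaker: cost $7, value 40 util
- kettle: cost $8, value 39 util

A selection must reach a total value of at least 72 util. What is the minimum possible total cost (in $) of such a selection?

Subsets with value ≥ 72, sorted by total cost:
- board game+chair: cost 5, value 80
- chair+speaker: cost 9, value 74
- board game+speaker: cost 10, value 86
Minimum cost: 5 $.

5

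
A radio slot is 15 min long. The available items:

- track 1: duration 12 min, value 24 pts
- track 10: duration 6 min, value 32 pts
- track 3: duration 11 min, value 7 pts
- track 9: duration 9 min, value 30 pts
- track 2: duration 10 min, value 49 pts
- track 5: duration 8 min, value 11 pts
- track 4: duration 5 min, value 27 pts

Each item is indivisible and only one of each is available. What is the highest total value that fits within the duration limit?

Check high-value combinations within 15 min:
- track 2+track 4: duration 10+5=15, value 49+27=76
- track 10+track 9: duration 6+9=15, value 32+30=62
- track 10+track 4: duration 6+5=11, value 32+27=59
- track 9+track 4: duration 9+5=14, value 30+27=57
Best: 76 pts.

76 pts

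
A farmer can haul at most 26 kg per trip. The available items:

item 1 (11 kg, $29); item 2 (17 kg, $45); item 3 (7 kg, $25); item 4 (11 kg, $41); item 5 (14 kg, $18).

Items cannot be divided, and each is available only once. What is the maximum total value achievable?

Check high-value combinations within 26 kg:
- item 1+item 4: weight 11+11=22, value 29+41=70
- item 2+item 3: weight 17+7=24, value 45+25=70
- item 3+item 4: weight 7+11=18, value 25+41=66
Best: $70.

$70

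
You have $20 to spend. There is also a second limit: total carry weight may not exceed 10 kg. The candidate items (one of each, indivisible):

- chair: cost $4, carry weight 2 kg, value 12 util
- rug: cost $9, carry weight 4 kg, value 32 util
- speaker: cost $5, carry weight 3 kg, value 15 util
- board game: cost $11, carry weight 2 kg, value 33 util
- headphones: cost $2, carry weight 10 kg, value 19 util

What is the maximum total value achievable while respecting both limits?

65 util

Feasible sets respecting both limits:
- rug+board game: cost 20, carry weight 6, value 65
- chair+speaker+board game: cost 20, carry weight 7, value 60
- chair+rug+speaker: cost 18, carry weight 9, value 59
- speaker+board game: cost 16, carry weight 5, value 48
Best: 65 util.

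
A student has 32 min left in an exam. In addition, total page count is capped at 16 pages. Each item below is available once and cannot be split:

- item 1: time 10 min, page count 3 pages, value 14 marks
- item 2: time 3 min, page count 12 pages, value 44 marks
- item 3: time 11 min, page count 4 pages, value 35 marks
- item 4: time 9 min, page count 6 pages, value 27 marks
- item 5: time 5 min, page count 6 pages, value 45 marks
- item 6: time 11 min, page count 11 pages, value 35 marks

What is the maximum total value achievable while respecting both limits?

Feasible sets respecting both limits:
- item 3+item 4+item 5: time 25, page count 16, value 107
- item 1+item 3+item 5: time 26, page count 13, value 94
- item 1+item 4+item 5: time 24, page count 15, value 86
- item 3+item 5: time 16, page count 10, value 80
Best: 107 marks.

107 marks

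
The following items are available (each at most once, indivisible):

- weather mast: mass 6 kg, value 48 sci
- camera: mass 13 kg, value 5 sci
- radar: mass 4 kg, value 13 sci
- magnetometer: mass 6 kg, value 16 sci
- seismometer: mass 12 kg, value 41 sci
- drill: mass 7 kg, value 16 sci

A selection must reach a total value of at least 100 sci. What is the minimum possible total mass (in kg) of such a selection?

Subsets with value ≥ 100, sorted by total mass:
- weather mast+radar+seismometer: mass 22, value 102
- weather mast+magnetometer+seismometer: mass 24, value 105
Minimum mass: 22 kg.

22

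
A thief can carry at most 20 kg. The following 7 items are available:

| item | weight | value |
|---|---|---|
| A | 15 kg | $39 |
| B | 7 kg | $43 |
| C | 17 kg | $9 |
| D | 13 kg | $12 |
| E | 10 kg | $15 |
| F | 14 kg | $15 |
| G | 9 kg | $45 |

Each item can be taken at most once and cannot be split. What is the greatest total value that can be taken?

$88

Check high-value combinations within 20 kg:
- B+G: weight 7+9=16, value 43+45=88
- E+G: weight 10+9=19, value 15+45=60
- B+E: weight 7+10=17, value 43+15=58
Best: $88.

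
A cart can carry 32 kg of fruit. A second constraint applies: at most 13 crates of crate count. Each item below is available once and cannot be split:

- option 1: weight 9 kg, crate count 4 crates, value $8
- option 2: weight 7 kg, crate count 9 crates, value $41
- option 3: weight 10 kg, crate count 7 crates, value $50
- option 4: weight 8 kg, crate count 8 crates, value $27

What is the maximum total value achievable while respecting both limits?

$58

Feasible sets respecting both limits:
- option 1+option 3: weight 19, crate count 11, value 58
- option 3: weight 10, crate count 7, value 50
- option 1+option 2: weight 16, crate count 13, value 49
- option 2: weight 7, crate count 9, value 41
Best: $58.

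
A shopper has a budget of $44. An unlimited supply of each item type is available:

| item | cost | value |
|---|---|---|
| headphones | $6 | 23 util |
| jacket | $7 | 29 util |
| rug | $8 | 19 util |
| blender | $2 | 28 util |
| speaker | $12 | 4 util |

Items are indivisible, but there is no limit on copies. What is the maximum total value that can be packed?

Best value-per-unit is blender at 28/2, and filling with it alone uses cost 22×2=44. No mix of the others beats 22×28 = 616.

616 util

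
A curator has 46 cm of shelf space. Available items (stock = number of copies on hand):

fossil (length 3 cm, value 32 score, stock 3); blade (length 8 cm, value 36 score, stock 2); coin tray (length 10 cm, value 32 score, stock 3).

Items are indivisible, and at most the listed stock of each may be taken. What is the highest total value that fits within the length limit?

Top feasible selections:
- 3×fossil + 2×blade + 2×coin tray: length 45, value 232
- 3×fossil + 2×blade + 1×coin tray: length 35, value 200
- 2×fossil + 2×blade + 2×coin tray: length 42, value 200
Best: 232 score.

232 score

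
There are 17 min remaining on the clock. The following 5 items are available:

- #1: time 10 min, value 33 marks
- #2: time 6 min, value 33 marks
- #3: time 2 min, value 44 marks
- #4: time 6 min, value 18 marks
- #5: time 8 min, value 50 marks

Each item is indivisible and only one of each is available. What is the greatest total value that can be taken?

Check high-value combinations within 17 min:
- #2+#3+#5: time 6+2+8=16, value 33+44+50=127
- #3+#4+#5: time 2+6+8=16, value 44+18+50=112
- #2+#3+#4: time 6+2+6=14, value 33+44+18=95
- #3+#5: time 2+8=10, value 44+50=94
- #2+#5: time 6+8=14, value 33+50=83
Best: 127 marks.

127 marks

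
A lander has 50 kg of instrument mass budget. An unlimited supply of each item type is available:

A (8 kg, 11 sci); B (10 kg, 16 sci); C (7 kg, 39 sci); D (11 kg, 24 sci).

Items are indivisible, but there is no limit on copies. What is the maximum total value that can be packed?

273 sci

Best value-per-unit is C at 39/7, and filling with it alone uses mass 7×7=49. No mix of the others beats 7×39 = 273.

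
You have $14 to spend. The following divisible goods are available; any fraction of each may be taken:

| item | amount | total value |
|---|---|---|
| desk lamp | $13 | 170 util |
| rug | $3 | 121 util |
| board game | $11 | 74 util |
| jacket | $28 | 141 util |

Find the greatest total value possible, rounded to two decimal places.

264.85

Take in order of value per unit:
- rug (121/3 per unit): all 3 → value 121, running total 121.00
- desk lamp (170/13 per unit): 11 of 13 → value 11×170/13 = 143.8462, running total 264.85
Total 264.85.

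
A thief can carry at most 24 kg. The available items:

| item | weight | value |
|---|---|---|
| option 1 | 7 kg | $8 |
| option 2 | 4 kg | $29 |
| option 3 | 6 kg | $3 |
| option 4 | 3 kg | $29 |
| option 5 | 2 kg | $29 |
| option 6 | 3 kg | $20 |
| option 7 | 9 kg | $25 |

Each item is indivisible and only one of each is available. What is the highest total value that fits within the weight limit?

Check high-value combinations within 24 kg:
- option 2+option 4+option 5+option 6+option 7: weight 4+3+2+3+9=21, value 29+29+29+20+25=132
- option 1+option 2+option 4+option 5+option 6: weight 7+4+3+2+3=19, value 8+29+29+29+20=115
- option 2+option 3+option 4+option 5+option 7: weight 4+6+3+2+9=24, value 29+3+29+29+25=115
- option 2+option 4+option 5+option 7: weight 4+3+2+9=18, value 29+29+29+25=112
- option 1+option 4+option 5+option 6+option 7: weight 7+3+2+3+9=24, value 8+29+29+20+25=111
Best: $132.

$132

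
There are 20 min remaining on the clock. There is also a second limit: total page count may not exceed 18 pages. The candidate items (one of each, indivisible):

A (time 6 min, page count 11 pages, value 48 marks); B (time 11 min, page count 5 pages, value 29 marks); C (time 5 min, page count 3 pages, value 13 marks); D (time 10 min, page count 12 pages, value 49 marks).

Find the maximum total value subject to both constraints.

Feasible sets respecting both limits:
- A+B: time 17, page count 16, value 77
- C+D: time 15, page count 15, value 62
- A+C: time 11, page count 14, value 61
- D: time 10, page count 12, value 49
Best: 77 marks.

77 marks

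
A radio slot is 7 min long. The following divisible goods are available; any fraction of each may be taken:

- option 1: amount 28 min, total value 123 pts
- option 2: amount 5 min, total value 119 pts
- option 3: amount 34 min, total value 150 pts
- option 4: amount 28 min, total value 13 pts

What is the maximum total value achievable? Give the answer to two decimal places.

127.82

Take in order of value per unit:
- option 2 (119/5 per unit): all 5 → value 119, running total 119.00
- option 3 (150/34 per unit): 2 of 34 → value 2×150/34 = 8.8235, running total 127.82
Total 127.82.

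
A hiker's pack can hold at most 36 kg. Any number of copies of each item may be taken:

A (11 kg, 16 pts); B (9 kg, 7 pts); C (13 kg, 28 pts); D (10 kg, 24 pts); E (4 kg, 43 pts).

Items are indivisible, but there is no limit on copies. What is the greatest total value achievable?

387 pts

Best value-per-unit is E at 43/4, and filling with it alone uses weight 9×4=36. No mix of the others beats 9×43 = 387.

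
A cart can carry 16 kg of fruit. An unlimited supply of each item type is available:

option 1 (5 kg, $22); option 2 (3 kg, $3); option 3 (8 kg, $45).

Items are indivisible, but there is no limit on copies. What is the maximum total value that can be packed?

Best value-per-unit is option 3 at 45/8, and filling with it alone uses weight 2×8=16. No mix of the others beats 2×45 = 90.

$90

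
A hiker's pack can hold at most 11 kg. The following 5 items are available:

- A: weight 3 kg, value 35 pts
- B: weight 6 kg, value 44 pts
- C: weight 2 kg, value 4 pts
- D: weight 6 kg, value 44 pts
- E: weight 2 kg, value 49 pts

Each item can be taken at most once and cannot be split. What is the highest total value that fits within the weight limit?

128 pts

This is a 0/1 knapsack; check combinations near the capacity.
- A+B+E: weight 3+6+2=11, value 35+44+49=128
- A+D+E: weight 3+6+2=11, value 35+44+49=128
- B+C+E: weight 6+2+2=10, value 44+4+49=97
- C+D+E: weight 2+6+2=10, value 4+44+49=97
Best: 128 pts.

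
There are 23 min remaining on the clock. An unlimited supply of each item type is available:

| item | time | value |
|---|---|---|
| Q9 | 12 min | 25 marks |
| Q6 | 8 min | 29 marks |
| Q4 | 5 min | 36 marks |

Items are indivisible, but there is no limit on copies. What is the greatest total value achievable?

144 marks

Best value-per-unit is Q4 at 36/5, and filling with it alone uses time 4×5=20. No mix of the others beats 4×36 = 144.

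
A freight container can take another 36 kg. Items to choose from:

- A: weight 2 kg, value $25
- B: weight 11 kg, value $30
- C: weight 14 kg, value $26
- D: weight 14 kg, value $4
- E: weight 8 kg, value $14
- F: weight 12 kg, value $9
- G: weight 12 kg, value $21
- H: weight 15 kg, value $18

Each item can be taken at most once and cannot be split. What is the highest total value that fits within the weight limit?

$95

Check high-value combinations within 36 kg:
- A+B+C+E: weight 2+11+14+8=35, value 25+30+26+14=95
- A+B+E+G: weight 2+11+8+12=33, value 25+30+14+21=90
- A+B+E+H: weight 2+11+8+15=36, value 25+30+14+18=87
- A+C+E+G: weight 2+14+8+12=36, value 25+26+14+21=86
Best: $95.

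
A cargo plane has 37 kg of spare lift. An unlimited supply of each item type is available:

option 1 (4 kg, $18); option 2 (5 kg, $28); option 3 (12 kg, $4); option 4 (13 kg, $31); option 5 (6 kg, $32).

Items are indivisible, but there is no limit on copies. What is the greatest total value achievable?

Best value-per-unit is option 2 at 28/5; filling with it alone gives 7×28 = 196.
Optimal mix: 5×option 2 + 2×option 5 → weight 37, value 204.

$204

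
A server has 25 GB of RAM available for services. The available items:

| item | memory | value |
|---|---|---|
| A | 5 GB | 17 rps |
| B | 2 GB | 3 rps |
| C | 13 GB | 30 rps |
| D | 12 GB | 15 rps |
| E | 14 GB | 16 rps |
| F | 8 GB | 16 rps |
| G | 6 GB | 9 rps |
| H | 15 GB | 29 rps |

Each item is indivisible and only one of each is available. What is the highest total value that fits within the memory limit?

56 rps

Check high-value combinations within 25 GB:
- A+C+G: memory 5+13+6=24, value 17+30+9=56
- A+B+C: memory 5+2+13=20, value 17+3+30=50
- A+B+H: memory 5+2+15=22, value 17+3+29=49
- B+C+F: memory 2+13+8=23, value 3+30+16=49
- A+D+F: memory 5+12+8=25, value 17+15+16=48
Best: 56 rps.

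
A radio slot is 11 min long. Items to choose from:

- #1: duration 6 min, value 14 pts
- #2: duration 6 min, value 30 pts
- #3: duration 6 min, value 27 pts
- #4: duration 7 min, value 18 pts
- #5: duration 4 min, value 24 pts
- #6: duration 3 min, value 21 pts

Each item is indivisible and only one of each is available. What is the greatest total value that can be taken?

This is a 0/1 knapsack; check combinations near the capacity.
- #2+#5: duration 6+4=10, value 30+24=54
- #2+#6: duration 6+3=9, value 30+21=51
- #3+#5: duration 6+4=10, value 27+24=51
Best: 54 pts.

54 pts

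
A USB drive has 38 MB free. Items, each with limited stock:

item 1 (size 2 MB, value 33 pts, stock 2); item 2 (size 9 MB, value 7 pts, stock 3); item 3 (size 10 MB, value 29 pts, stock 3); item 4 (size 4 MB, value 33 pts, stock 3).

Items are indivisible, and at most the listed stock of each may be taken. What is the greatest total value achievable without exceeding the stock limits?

223 pts

Top feasible selections:
- 2×item 1 + 2×item 3 + 3×item 4: size 36, value 223
- 2×item 1 + 1×item 2 + 1×item 3 + 3×item 4: size 35, value 201
- 2×item 1 + 1×item 3 + 3×item 4: size 26, value 194
Best: 223 pts.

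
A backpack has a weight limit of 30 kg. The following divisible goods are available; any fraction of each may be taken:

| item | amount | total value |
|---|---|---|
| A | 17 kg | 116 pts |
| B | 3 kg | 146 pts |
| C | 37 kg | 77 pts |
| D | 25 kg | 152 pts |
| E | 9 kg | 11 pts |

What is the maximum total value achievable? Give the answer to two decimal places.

322.80

Take in order of value per unit:
- B (146/3 per unit): all 3 → value 146, running total 146.00
- A (116/17 per unit): all 17 → value 116, running total 262.00
- D (152/25 per unit): 10 of 25 → value 10×152/25 = 60.8000, running total 322.80
Total 322.80.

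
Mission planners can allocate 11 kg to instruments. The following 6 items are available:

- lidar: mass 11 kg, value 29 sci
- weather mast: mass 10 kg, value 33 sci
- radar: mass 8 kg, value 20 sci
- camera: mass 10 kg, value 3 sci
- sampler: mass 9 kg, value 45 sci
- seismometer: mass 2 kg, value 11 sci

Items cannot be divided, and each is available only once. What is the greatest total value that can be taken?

Check high-value combinations within 11 kg:
- sampler+seismometer: mass 9+2=11, value 45+11=56
- sampler: mass 9, value 45
- weather mast: mass 10, value 33
- radar+seismometer: mass 8+2=10, value 20+11=31
Best: 56 sci.

56 sci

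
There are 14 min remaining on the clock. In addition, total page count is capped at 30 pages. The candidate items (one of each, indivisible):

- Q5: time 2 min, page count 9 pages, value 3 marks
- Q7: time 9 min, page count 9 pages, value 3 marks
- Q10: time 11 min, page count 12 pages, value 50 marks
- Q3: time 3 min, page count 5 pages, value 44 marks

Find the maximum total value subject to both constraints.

Feasible sets respecting both limits:
- Q10+Q3: time 14, page count 17, value 94
- Q5+Q10: time 13, page count 21, value 53
- Q10: time 11, page count 12, value 50
- Q5+Q7+Q3: time 14, page count 23, value 50
Best: 94 marks.

94 marks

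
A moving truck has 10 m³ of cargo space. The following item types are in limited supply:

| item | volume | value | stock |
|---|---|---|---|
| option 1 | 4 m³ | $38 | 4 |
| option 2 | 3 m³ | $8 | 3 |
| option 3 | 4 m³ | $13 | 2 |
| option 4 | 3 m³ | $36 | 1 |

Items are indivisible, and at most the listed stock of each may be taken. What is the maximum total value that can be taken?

$82

Best selections within volume 10 and stock limits:
- 1×option 1 + 1×option 2 + 1×option 4: volume 10, value 82
- 2×option 1: volume 8, value 76
Best: $82.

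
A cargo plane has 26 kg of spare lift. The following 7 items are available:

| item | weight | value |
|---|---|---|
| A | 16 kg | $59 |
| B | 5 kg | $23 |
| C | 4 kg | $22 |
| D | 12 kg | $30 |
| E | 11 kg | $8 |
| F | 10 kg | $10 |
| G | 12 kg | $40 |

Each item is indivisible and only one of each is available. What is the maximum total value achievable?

This is a 0/1 knapsack; check combinations near the capacity.
- A+B+C: weight 16+5+4=25, value 59+23+22=104
- B+C+G: weight 5+4+12=21, value 23+22+40=85
- A+B: weight 16+5=21, value 59+23=82
Best: $104.

$104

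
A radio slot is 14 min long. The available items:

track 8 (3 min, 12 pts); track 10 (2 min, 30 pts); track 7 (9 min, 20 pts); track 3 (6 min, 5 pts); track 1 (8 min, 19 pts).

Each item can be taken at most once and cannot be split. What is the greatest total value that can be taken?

62 pts

Check high-value combinations within 14 min:
- track 8+track 10+track 7: duration 3+2+9=14, value 12+30+20=62
- track 8+track 10+track 1: duration 3+2+8=13, value 12+30+19=61
- track 10+track 7: duration 2+9=11, value 30+20=50
- track 10+track 1: duration 2+8=10, value 30+19=49
Best: 62 pts.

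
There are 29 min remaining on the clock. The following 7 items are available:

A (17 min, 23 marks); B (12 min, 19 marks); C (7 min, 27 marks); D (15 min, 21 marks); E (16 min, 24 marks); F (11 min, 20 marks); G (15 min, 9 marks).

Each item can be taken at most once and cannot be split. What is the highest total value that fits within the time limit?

51 marks

Check high-value combinations within 29 min:
- C+E: time 7+16=23, value 27+24=51
- A+C: time 17+7=24, value 23+27=50
- C+D: time 7+15=22, value 27+21=48
- C+F: time 7+11=18, value 27+20=47
- B+C: time 12+7=19, value 19+27=46
Best: 51 marks.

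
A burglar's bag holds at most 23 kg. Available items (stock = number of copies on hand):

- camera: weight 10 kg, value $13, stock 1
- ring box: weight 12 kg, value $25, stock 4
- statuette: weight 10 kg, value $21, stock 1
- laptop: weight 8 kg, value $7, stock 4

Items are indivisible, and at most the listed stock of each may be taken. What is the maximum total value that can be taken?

Best selections within weight 23 and stock limits:
- 1×ring box + 1×statuette: weight 22, value 46
- 1×camera + 1×ring box: weight 22, value 38
- 1×camera + 1×statuette: weight 20, value 34
- 1×ring box + 1×laptop: weight 20, value 32
Best: $46.

$46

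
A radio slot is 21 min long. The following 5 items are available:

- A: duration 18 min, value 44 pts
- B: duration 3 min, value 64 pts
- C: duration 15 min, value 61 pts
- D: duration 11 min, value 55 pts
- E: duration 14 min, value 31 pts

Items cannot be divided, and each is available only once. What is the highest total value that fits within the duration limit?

125 pts

Check high-value combinations within 21 min:
- B+C: duration 3+15=18, value 64+61=125
- B+D: duration 3+11=14, value 64+55=119
- A+B: duration 18+3=21, value 44+64=108
- B+E: duration 3+14=17, value 64+31=95
Best: 125 pts.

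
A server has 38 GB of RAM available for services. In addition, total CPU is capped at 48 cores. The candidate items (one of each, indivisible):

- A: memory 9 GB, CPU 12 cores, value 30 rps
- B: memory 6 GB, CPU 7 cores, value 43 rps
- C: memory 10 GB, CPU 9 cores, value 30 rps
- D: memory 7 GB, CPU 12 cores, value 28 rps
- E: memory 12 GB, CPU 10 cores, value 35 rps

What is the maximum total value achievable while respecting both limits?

Feasible sets respecting both limits:
- A+B+C+E: memory 37, CPU 38, value 138
- A+B+D+E: memory 34, CPU 41, value 136
- B+C+D+E: memory 35, CPU 38, value 136
- A+B+C+D: memory 32, CPU 40, value 131
Best: 138 rps.

138 rps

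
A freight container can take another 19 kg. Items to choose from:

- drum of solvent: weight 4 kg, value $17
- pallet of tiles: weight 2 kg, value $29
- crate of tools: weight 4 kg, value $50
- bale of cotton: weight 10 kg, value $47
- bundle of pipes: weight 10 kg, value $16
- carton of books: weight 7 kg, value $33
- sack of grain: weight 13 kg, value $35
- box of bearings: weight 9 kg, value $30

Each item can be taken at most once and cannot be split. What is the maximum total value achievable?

$129

Check high-value combinations within 19 kg:
- drum of solvent+pallet of tiles+crate of tools+carton of books: weight 4+2+4+7=17, value 17+29+50+33=129
- pallet of tiles+crate of tools+bale of cotton: weight 2+4+10=16, value 29+50+47=126
- drum of solvent+pallet of tiles+crate of tools+box of bearings: weight 4+2+4+9=19, value 17+29+50+30=126
- drum of solvent+crate of tools+bale of cotton: weight 4+4+10=18, value 17+50+47=114
- pallet of tiles+crate of tools+sack of grain: weight 2+4+13=19, value 29+50+35=114
Best: $129.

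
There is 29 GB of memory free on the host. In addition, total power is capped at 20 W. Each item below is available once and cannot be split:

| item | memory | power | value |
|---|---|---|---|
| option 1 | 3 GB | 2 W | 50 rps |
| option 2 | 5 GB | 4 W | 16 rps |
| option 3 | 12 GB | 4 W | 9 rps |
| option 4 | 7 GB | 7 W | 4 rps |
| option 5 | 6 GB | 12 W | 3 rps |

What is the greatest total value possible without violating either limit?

Feasible sets respecting both limits:
- option 1+option 2+option 3+option 4: memory 27, power 17, value 79
- option 1+option 2+option 3: memory 20, power 10, value 75
- option 1+option 2+option 4: memory 15, power 13, value 70
- option 1+option 2+option 5: memory 14, power 18, value 69
Best: 79 rps.

79 rps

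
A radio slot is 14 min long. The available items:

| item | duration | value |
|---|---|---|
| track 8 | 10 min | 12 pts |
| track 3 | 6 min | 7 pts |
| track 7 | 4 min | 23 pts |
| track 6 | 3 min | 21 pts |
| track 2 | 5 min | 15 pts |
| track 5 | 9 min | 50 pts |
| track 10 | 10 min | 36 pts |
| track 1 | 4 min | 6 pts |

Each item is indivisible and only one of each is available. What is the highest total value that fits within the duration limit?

73 pts

This is a 0/1 knapsack; check combinations near the capacity.
- track 7+track 5: duration 4+9=13, value 23+50=73
- track 6+track 5: duration 3+9=12, value 21+50=71
- track 2+track 5: duration 5+9=14, value 15+50=65
Best: 73 pts.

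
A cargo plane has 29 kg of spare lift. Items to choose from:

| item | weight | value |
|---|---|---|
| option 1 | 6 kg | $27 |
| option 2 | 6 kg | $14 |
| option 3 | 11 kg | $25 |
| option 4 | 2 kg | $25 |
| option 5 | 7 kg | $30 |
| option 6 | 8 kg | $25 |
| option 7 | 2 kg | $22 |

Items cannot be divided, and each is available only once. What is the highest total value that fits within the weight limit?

Check high-value combinations within 29 kg:
- option 1+option 4+option 5+option 6+option 7: weight 6+2+7+8+2=25, value 27+25+30+25+22=129
- option 1+option 3+option 4+option 5+option 7: weight 6+11+2+7+2=28, value 27+25+25+30+22=129
- option 1+option 3+option 4+option 6+option 7: weight 6+11+2+8+2=29, value 27+25+25+25+22=124
Best: $129.

$129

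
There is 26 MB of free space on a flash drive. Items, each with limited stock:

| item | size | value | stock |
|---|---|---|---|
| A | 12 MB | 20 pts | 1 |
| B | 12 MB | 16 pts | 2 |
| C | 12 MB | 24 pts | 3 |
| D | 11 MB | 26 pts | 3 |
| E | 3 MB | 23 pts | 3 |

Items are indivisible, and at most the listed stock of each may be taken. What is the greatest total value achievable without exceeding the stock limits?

95 pts

Best selections within size 26 and stock limits:
- 1×D + 3×E: size 20, value 95
- 1×C + 3×E: size 21, value 93
Best: 95 pts.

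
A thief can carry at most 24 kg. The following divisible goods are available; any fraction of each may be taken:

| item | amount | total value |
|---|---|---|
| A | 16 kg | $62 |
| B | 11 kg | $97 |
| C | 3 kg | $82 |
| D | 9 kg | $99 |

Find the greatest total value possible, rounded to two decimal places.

Take in order of value per unit:
- C (82/3 per unit): all 3 → value 82, running total 82.00
- D (99/9 per unit): all 9 → value 99, running total 181.00
- B (97/11 per unit): all 11 → value 97, running total 278.00
- A (62/16 per unit): 1 of 16 → value 1×62/16 = 3.8750, running total 281.88
Total 281.88.

281.88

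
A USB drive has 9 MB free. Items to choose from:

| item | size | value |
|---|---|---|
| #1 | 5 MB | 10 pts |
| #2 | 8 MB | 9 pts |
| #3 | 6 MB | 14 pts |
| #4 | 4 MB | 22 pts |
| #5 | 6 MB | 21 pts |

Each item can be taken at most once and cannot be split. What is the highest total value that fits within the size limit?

Check high-value combinations within 9 MB:
- #1+#4: size 5+4=9, value 10+22=32
- #4: size 4, value 22
- #5: size 6, value 21
Best: 32 pts.

32 pts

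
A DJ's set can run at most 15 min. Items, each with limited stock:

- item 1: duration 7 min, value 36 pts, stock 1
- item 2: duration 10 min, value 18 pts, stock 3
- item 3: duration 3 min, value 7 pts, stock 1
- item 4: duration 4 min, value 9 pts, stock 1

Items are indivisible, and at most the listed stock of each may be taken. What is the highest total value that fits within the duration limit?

Best selections within duration 15 and stock limits:
- 1×item 1 + 1×item 3 + 1×item 4: duration 14, value 52
- 1×item 1 + 1×item 4: duration 11, value 45
Best: 52 pts.

52 pts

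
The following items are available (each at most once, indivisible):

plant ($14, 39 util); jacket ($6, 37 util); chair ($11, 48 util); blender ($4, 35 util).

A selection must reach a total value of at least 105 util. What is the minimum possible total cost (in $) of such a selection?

Subsets with value ≥ 105, sorted by total cost:
- jacket+chair+blender: cost 21, value 120
- plant+jacket+blender: cost 24, value 111
- plant+chair+blender: cost 29, value 122
- plant+jacket+chair: cost 31, value 124
Minimum cost: 21 $.

21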